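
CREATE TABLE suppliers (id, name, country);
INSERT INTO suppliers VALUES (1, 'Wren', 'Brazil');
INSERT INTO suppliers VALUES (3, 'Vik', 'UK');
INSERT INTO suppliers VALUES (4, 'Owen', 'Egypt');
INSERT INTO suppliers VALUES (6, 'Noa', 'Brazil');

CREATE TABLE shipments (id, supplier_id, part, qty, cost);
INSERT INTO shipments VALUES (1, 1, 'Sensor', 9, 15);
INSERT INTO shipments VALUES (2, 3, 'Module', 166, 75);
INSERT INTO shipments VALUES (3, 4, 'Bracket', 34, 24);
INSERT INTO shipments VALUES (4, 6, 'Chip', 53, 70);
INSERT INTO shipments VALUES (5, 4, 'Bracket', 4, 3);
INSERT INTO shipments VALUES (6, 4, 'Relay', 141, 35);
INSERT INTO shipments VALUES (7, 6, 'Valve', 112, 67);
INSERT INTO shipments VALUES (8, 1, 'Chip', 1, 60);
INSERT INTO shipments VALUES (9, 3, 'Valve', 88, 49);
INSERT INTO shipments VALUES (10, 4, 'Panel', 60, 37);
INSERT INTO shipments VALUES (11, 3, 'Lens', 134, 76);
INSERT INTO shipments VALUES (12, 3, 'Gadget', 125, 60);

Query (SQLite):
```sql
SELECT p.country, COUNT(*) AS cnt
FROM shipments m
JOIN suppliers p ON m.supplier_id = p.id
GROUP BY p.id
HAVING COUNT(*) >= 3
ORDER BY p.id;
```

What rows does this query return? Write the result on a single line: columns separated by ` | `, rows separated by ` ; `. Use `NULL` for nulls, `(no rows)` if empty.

UK | 4 ; Egypt | 4

Join each shipments row to its suppliers via supplier_id.
Group joined rows by suppliers.id; compute COUNT(*) per group.
HAVING: keep groups with count ≥ 3.
  1: ids {1, 8} → COUNT(*)=2
  3: ids {2, 9, 11, 12} → COUNT(*)=4
  4: ids {3, 5, 6, 10} → COUNT(*)=4
  6: ids {4, 7} → COUNT(*)=2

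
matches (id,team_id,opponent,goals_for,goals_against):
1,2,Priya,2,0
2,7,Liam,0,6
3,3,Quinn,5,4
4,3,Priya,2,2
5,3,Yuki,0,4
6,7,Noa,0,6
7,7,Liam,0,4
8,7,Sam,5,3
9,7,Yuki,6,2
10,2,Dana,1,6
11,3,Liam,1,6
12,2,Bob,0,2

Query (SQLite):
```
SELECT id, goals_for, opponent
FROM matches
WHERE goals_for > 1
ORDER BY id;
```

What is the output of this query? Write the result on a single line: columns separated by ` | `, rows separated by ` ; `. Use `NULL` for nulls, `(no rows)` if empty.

1 | 2 | Priya ; 3 | 5 | Quinn ; 4 | 2 | Priya ; 8 | 5 | Sam ; 9 | 6 | Yuki

goals_for > 1: ids {1, 3, 4, 8, 9}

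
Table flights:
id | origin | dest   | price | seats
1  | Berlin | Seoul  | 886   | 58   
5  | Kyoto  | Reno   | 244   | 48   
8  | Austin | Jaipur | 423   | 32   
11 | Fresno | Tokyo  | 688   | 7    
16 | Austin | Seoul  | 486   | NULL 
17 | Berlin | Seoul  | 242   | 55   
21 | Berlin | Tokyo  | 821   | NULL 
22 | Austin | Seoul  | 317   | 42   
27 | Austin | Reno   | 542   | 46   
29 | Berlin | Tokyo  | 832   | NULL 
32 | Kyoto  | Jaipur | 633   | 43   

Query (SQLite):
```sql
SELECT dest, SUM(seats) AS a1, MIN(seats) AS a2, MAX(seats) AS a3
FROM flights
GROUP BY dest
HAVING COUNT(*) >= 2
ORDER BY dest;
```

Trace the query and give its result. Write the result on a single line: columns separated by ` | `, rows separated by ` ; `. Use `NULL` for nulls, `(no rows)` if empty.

Group flights by dest.
Per group compute: SUM(seats), MIN(seats), MAX(seats).
HAVING: drop groups with fewer than 2 rows.
  Jaipur: ids {8, 32} → SUM(seats)=75, MIN(seats)=32, MAX(seats)=43
  Reno: ids {5, 27} → SUM(seats)=94, MIN(seats)=46, MAX(seats)=48
  Seoul: ids {1, 16, 17, 22} → SUM(seats)=155, MIN(seats)=42, MAX(seats)=58
  Tokyo: ids {11, 21, 29} → SUM(seats)=7, MIN(seats)=7, MAX(seats)=7

Jaipur | 75 | 32 | 43 ; Reno | 94 | 46 | 48 ; Seoul | 155 | 42 | 58 ; Tokyo | 7 | 7 | 7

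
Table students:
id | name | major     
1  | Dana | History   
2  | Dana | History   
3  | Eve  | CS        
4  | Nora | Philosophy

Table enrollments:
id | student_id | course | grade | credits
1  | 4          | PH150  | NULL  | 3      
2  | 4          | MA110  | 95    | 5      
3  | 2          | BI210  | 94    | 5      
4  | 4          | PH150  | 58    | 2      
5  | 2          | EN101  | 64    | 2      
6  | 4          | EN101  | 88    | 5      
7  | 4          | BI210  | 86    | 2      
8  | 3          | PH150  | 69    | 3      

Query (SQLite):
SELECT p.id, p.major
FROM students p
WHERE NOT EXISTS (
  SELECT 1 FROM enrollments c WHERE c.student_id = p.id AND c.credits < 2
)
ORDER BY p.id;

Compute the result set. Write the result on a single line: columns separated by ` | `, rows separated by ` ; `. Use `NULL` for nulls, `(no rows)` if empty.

For each students row, check whether any enrollments with matching student_id has credits < 2.
Keep rows where that is false.

1 | History ; 2 | History ; 3 | CS ; 4 | Philosophy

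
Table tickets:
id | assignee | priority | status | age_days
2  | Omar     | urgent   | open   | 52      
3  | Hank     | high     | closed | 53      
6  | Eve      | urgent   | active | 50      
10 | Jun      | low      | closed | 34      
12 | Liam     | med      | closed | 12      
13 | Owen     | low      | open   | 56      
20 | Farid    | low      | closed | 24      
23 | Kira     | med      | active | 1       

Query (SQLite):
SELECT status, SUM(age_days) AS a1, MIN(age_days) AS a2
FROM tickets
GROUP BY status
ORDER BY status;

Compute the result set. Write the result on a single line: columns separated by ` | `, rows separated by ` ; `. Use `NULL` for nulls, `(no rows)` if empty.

active | 51 | 1 ; closed | 123 | 12 ; open | 108 | 52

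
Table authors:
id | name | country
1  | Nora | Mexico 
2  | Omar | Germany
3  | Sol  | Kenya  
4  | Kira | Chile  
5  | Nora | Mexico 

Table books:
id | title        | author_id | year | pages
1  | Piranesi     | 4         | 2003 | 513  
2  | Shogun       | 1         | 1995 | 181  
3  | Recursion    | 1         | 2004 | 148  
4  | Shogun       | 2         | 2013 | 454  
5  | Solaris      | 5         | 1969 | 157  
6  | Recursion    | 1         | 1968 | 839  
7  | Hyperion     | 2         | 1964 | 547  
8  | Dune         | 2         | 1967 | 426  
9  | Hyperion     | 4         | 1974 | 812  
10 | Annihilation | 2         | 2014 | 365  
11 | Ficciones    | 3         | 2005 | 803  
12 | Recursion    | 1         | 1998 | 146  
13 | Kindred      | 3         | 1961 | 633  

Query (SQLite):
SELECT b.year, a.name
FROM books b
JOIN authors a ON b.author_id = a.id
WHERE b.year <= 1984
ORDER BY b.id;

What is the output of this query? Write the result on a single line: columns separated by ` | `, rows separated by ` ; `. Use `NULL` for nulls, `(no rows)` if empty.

Each books row matches the authors row where author_id = authors.id.
Then keep rows with b.year <= 1984.

1969 | Nora ; 1968 | Nora ; 1964 | Omar ; 1967 | Omar ; 1974 | Kira ; 1961 | Sol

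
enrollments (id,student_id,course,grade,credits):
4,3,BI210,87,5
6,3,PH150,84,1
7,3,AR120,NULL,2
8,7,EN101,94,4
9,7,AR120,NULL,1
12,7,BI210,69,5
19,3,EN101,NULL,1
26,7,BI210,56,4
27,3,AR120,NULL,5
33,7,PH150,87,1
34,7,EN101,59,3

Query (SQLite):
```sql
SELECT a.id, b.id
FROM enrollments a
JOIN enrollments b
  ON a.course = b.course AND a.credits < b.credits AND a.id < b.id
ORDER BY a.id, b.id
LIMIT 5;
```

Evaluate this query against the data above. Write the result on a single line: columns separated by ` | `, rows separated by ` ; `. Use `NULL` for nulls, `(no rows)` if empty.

7 | 27 ; 9 | 27 ; 19 | 34

Pairs (a,b) with same course, a.credits < b.credits, a.id < b.id.
course groups: AR120:{7,9,27} BI210:{4,12,26} EN101:{8,19,34} PH150:{6,33}
Ordered by (a.id, b.id); first 5.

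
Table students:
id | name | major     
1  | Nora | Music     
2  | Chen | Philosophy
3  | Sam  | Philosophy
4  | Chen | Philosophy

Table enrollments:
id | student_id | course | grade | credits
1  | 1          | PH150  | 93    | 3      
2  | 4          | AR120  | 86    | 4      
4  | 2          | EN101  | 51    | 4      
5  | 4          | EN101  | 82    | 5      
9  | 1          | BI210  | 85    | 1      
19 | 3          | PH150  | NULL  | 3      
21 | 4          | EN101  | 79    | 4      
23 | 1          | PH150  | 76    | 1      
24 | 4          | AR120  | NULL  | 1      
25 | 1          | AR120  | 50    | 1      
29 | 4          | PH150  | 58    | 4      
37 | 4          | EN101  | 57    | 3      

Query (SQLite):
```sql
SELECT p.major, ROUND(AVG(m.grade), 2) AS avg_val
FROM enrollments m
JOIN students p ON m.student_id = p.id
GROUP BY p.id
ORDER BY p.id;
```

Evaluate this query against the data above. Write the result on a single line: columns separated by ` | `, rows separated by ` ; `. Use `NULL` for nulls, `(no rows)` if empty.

Join each enrollments row to its students via student_id.
Group joined rows by students.id; compute ROUND(AVG(m.grade), 2) per group.
  1: ids {1, 9, 23, 25} → ROUND(AVG(m.grade), 2)=76
  2: ids {4} → ROUND(AVG(m.grade), 2)=51
  3: ids {19} → ROUND(AVG(m.grade), 2)=NULL
  4: ids {2, 5, 21, 24, 29, 37} → ROUND(AVG(m.grade), 2)=72.4

Music | 76 ; Philosophy | 51 ; Philosophy | NULL ; Philosophy | 72.4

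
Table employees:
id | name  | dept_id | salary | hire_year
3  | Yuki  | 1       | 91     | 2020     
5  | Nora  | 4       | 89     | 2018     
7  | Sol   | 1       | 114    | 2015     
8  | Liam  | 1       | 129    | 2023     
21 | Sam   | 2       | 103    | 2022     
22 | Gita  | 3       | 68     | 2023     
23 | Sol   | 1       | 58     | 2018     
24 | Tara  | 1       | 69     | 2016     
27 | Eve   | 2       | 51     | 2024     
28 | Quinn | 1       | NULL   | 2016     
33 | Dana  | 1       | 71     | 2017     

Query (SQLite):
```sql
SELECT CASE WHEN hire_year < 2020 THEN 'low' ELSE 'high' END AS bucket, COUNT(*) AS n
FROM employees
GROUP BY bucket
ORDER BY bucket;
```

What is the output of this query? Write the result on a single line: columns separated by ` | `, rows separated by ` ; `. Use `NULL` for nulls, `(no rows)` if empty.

Bucket rows by hire_year < 2020 → 'low' else 'high'; count each bucket.

high | 5 ; low | 6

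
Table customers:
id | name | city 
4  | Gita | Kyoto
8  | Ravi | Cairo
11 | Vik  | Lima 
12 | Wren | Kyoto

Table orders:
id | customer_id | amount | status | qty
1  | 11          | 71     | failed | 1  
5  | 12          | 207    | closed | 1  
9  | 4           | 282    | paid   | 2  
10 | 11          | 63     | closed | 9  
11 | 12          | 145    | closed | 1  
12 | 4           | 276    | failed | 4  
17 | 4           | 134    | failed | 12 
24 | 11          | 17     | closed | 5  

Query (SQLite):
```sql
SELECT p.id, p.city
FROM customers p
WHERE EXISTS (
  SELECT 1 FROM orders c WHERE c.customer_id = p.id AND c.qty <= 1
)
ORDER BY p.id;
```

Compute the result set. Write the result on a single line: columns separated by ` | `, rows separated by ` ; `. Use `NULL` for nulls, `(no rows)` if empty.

11 | Lima ; 12 | Kyoto

For each customers row, check whether any orders with matching customer_id has qty <= 1.
Keep rows where that is true.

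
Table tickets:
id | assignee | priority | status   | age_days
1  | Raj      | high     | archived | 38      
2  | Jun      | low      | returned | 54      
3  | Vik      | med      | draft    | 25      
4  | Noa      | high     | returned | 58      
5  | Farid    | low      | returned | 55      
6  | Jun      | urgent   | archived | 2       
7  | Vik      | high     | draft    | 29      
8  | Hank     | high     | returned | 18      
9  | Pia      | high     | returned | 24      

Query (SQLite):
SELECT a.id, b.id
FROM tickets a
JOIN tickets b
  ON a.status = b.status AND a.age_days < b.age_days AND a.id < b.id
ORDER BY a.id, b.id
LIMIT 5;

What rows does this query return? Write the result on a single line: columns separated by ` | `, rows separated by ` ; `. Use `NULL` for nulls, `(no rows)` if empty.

2 | 4 ; 2 | 5 ; 3 | 7 ; 8 | 9

Pairs (a,b) with same status, a.age_days < b.age_days, a.id < b.id.
status groups: archived:{1,6} draft:{3,7} returned:{2,4,5,8,9}
Ordered by (a.id, b.id); first 5.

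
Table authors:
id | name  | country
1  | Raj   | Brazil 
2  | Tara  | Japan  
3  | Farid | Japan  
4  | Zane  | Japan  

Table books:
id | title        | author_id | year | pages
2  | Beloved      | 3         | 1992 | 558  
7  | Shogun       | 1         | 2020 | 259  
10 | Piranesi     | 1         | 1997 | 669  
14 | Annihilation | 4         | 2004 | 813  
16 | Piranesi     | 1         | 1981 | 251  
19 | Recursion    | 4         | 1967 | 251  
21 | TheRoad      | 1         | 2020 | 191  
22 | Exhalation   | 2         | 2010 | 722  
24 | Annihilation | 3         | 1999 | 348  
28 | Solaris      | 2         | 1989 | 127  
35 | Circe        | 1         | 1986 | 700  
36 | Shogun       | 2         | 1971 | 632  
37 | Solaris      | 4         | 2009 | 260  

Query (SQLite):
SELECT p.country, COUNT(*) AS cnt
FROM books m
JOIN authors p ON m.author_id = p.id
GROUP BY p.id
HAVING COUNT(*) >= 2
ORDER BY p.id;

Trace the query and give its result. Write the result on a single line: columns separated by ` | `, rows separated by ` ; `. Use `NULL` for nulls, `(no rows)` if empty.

Brazil | 5 ; Japan | 3 ; Japan | 2 ; Japan | 3

Join each books row to its authors via author_id.
Group joined rows by authors.id; compute COUNT(*) per group.
HAVING: keep groups with count ≥ 2.
  1: ids {7, 10, 16, 21, 35} → COUNT(*)=5
  2: ids {22, 28, 36} → COUNT(*)=3
  3: ids {2, 24} → COUNT(*)=2
  4: ids {14, 19, 37} → COUNT(*)=3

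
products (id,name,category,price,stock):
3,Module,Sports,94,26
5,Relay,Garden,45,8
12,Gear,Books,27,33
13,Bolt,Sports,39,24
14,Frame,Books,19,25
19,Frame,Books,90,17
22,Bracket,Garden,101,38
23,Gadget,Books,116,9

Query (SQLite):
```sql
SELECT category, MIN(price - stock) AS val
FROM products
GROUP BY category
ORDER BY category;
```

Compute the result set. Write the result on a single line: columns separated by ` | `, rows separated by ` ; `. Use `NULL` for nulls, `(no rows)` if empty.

For each row compute price - stock.
Group by category; take MIN of the expression per group.
  Books: ids {12, 14, 19, 23} → MIN(price - stock)=-6
  Garden: ids {5, 22} → MIN(price - stock)=37
  Sports: ids {3, 13} → MIN(price - stock)=15

Books | -6 ; Garden | 37 ; Sports | 15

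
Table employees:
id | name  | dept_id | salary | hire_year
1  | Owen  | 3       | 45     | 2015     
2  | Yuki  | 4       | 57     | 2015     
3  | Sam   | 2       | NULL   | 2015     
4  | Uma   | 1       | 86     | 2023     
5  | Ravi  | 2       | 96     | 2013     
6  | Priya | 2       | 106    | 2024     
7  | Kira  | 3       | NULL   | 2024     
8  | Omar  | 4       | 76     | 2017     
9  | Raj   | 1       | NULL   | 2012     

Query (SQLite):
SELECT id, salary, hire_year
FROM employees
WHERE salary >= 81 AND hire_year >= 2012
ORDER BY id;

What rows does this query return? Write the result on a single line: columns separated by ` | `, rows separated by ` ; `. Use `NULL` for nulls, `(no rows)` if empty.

salary >= 81: ids {4, 5, 6}
hire_year >= 2012: ids {1, 2, 3, 4, 5, 6, 7, 8, 9}
Combine with AND.

4 | 86 | 2023 ; 5 | 96 | 2013 ; 6 | 106 | 2024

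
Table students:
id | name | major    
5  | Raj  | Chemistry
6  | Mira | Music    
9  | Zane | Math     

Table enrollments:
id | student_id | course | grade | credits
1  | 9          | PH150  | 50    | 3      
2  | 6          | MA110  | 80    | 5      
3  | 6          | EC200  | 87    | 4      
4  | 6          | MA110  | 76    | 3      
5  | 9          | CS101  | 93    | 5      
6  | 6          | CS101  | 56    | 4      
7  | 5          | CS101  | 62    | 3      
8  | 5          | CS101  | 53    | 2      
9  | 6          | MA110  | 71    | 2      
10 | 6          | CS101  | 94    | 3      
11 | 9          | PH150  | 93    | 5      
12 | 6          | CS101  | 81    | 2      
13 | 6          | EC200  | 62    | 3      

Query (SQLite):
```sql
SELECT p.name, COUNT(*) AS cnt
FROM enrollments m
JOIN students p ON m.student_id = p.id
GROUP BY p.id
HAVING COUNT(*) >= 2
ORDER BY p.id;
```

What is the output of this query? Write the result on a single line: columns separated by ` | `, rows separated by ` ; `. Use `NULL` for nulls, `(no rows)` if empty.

Raj | 2 ; Mira | 8 ; Zane | 3

Join each enrollments row to its students via student_id.
Group joined rows by students.id; compute COUNT(*) per group.
HAVING: keep groups with count ≥ 2.
  5: ids {7, 8} → COUNT(*)=2
  6: ids {2, 3, 4, 6, 9, 10, 12, 13} → COUNT(*)=8
  9: ids {1, 5, 11} → COUNT(*)=3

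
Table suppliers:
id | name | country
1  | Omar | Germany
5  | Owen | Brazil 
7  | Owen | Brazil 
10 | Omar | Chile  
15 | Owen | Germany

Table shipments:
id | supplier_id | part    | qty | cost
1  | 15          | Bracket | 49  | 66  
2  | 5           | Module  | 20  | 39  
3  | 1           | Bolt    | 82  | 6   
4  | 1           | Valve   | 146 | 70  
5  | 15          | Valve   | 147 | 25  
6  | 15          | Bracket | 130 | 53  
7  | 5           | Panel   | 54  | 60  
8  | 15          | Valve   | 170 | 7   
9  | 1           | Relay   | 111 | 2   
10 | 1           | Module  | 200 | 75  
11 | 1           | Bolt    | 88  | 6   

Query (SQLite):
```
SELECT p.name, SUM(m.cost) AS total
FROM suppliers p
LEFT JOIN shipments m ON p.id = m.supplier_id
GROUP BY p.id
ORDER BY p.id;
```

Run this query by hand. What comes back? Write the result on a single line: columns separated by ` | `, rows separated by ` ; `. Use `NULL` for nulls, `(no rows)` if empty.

Omar | 159 ; Owen | 99 ; Owen | NULL ; Omar | NULL ; Owen | 151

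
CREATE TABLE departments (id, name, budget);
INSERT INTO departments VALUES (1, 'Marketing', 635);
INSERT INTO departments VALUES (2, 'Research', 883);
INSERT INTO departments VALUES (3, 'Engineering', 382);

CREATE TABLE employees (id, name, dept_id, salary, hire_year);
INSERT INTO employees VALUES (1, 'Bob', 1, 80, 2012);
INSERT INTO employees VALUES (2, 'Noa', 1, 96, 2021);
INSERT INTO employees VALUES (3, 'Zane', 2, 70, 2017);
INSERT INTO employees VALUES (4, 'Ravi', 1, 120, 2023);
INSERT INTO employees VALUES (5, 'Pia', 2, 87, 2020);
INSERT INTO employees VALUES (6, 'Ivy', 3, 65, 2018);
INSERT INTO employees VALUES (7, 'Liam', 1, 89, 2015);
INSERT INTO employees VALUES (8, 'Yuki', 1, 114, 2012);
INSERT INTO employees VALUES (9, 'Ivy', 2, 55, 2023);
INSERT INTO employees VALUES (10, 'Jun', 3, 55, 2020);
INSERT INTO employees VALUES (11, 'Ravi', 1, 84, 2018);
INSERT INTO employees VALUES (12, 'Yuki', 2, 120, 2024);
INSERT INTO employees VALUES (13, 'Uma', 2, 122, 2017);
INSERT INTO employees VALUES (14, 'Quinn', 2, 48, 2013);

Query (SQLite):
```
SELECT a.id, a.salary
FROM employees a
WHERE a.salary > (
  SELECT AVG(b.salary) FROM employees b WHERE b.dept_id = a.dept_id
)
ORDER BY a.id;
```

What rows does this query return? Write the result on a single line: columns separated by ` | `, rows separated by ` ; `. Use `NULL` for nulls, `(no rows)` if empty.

4 | 120 ; 5 | 87 ; 6 | 65 ; 8 | 114 ; 12 | 120 ; 13 | 122

For each employees row a, compute AVG(salary) over rows sharing a.dept_id.
Keep row a if a.salary > that per-group AVG.
  dept_id=1: AVG(salary) = 97.166667
  dept_id=2: AVG(salary) = 83.666667
  dept_id=3: AVG(salary) = 60.0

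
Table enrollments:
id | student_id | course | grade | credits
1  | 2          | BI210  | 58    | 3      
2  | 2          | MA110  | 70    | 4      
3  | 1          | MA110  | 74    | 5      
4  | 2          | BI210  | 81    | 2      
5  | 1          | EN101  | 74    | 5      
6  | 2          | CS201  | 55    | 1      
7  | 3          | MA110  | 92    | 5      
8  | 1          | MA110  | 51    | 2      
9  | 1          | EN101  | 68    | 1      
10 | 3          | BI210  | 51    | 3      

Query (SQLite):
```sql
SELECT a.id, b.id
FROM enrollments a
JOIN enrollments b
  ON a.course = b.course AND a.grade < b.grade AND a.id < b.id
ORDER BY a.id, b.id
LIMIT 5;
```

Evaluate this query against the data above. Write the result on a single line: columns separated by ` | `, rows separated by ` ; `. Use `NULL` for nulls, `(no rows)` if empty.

1 | 4 ; 2 | 3 ; 2 | 7 ; 3 | 7

Pairs (a,b) with same course, a.grade < b.grade, a.id < b.id.
course groups: BI210:{1,4,10} CS201:{6} EN101:{5,9} MA110:{2,3,7,8}
Ordered by (a.id, b.id); first 5.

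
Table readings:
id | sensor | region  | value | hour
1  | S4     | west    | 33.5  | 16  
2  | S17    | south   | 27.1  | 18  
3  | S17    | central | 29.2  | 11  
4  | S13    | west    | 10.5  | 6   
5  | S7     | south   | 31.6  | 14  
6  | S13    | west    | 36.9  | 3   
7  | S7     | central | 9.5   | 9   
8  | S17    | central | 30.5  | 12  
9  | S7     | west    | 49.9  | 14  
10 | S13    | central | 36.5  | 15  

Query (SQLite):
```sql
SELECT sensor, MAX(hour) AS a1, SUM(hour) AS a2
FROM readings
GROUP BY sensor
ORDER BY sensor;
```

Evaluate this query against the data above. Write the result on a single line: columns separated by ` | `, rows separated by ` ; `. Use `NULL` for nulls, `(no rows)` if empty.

S13 | 15 | 24 ; S17 | 18 | 41 ; S4 | 16 | 16 ; S7 | 14 | 37

Group readings by sensor.
Per group compute: MAX(hour), SUM(hour).
  S13: ids {4, 6, 10} → MAX(hour)=15, SUM(hour)=24
  S17: ids {2, 3, 8} → MAX(hour)=18, SUM(hour)=41
  S4: ids {1} → MAX(hour)=16, SUM(hour)=16
  S7: ids {5, 7, 9} → MAX(hour)=14, SUM(hour)=37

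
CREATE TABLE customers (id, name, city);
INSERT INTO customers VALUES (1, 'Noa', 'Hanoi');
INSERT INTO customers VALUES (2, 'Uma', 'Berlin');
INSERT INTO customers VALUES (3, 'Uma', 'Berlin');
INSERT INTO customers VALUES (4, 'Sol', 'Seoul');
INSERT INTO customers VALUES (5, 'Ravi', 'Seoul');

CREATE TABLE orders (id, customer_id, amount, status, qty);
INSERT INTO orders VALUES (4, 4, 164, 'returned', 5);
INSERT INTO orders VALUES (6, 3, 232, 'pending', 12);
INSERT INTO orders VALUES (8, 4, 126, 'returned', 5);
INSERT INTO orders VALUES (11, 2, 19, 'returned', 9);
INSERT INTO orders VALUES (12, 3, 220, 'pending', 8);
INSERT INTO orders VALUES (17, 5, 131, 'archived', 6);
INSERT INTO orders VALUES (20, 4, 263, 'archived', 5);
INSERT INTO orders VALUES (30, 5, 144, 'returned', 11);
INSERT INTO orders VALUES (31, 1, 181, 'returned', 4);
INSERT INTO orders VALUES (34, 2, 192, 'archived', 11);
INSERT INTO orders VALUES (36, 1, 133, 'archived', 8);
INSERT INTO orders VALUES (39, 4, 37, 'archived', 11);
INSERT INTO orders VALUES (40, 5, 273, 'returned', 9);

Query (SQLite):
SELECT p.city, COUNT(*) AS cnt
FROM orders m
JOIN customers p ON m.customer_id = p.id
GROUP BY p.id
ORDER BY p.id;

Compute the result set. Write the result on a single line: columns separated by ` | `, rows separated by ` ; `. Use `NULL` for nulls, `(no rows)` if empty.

Hanoi | 2 ; Berlin | 2 ; Berlin | 2 ; Seoul | 4 ; Seoul | 3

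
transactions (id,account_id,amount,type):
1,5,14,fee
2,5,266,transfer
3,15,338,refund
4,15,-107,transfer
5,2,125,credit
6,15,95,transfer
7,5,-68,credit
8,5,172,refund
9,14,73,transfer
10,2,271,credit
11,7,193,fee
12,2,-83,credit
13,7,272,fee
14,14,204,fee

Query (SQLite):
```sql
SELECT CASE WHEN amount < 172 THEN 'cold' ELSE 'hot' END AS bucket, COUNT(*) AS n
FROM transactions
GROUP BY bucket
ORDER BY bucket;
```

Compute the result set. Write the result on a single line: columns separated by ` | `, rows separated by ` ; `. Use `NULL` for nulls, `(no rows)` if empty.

cold | 7 ; hot | 7

Bucket rows by amount < 172 → 'cold' else 'hot'; count each bucket.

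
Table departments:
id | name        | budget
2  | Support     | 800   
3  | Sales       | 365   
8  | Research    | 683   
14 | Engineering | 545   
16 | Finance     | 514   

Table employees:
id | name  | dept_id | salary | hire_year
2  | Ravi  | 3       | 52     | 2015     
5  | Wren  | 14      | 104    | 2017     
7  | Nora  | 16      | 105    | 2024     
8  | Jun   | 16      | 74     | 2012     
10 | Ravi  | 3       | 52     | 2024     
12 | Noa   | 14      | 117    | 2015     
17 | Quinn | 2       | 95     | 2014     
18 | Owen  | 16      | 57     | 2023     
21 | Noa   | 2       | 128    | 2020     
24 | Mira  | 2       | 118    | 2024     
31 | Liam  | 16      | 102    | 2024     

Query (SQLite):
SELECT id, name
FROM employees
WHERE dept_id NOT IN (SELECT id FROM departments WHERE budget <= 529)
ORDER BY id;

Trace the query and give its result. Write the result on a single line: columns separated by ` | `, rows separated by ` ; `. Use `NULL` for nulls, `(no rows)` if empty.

5 | Wren ; 12 | Noa ; 17 | Quinn ; 21 | Noa ; 24 | Mira

Inner query: departments.id where budget <= 529.
Outer: keep employees rows whose dept_id is not in that set.
Inner query → {3, 16}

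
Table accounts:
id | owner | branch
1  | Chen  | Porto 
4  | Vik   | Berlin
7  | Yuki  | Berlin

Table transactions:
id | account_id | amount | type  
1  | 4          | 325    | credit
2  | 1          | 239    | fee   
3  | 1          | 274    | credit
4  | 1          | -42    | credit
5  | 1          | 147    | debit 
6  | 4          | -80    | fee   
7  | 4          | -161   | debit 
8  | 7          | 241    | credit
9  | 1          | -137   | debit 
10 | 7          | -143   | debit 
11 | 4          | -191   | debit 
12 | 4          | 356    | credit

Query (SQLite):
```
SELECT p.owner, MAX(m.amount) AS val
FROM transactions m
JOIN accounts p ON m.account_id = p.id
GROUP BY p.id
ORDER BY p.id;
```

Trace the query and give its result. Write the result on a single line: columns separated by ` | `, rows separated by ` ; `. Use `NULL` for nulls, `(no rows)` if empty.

Join each transactions row to its accounts via account_id.
Group joined rows by accounts.id; compute MAX(m.amount) per group.
  1: ids {2, 3, 4, 5, 9} → MAX(m.amount)=274
  4: ids {1, 6, 7, 11, 12} → MAX(m.amount)=356
  7: ids {8, 10} → MAX(m.amount)=241

Chen | 274 ; Vik | 356 ; Yuki | 241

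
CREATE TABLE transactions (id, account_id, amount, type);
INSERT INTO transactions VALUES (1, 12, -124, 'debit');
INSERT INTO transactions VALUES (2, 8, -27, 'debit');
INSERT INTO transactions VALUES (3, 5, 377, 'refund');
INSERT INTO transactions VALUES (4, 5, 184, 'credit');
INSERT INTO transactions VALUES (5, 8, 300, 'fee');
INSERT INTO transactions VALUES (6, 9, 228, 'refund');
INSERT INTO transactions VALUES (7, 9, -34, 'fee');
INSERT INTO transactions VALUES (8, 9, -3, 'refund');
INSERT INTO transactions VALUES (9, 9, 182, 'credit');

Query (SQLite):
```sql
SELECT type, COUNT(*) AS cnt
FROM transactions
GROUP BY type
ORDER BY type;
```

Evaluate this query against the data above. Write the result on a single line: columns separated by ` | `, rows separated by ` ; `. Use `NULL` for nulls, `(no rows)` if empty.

credit | 2 ; debit | 2 ; fee | 2 ; refund | 3

Partition transactions by type; compute COUNT(*) within each group.
  credit: ids {4, 9} → COUNT(*)=2
  debit: ids {1, 2} → COUNT(*)=2
  fee: ids {5, 7} → COUNT(*)=2
  refund: ids {3, 6, 8} → COUNT(*)=3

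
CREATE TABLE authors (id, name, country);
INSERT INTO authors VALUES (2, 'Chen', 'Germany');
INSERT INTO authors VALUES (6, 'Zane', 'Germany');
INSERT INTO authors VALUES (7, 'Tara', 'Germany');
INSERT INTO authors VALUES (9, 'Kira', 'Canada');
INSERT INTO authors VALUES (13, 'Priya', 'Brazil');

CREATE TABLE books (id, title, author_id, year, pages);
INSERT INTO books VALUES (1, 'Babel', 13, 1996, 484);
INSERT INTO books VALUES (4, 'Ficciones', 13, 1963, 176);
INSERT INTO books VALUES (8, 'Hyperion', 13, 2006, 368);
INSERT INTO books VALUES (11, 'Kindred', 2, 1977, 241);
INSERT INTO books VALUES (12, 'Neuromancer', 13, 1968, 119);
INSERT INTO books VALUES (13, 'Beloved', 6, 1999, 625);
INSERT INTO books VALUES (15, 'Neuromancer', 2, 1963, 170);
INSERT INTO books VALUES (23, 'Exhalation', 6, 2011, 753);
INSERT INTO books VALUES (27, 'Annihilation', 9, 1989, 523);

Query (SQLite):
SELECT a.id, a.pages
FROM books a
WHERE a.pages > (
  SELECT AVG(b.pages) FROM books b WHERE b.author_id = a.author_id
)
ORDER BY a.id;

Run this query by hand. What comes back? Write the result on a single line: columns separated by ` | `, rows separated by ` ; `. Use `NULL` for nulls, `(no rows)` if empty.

For each books row a, compute AVG(pages) over rows sharing a.author_id.
Keep row a if a.pages > that per-group AVG.
  author_id=2: AVG(pages) = 205.5
  author_id=6: AVG(pages) = 689.0
  author_id=9: AVG(pages) = 523.0
  author_id=13: AVG(pages) = 286.75

1 | 484 ; 8 | 368 ; 11 | 241 ; 23 | 753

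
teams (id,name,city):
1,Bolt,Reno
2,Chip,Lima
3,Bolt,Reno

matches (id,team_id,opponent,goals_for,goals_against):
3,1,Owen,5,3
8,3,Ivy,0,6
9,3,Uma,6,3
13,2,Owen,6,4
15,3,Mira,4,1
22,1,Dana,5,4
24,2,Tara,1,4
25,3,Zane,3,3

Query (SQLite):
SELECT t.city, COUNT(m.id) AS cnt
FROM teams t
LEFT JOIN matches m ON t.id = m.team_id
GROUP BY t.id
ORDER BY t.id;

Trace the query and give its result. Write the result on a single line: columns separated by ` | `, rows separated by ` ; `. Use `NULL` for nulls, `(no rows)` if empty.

Reno | 2 ; Lima | 2 ; Reno | 4

LEFT JOIN keeps every teams row; unmatched ones get NULL for matches columns.
Group by teams.id and compute COUNT(m.id). COUNT(col) of an all-NULL group is 0.
  1: ids {3, 22} → COUNT(m.id)=2
  2: ids {13, 24} → COUNT(m.id)=2
  3: ids {8, 9, 15, 25} → COUNT(m.id)=4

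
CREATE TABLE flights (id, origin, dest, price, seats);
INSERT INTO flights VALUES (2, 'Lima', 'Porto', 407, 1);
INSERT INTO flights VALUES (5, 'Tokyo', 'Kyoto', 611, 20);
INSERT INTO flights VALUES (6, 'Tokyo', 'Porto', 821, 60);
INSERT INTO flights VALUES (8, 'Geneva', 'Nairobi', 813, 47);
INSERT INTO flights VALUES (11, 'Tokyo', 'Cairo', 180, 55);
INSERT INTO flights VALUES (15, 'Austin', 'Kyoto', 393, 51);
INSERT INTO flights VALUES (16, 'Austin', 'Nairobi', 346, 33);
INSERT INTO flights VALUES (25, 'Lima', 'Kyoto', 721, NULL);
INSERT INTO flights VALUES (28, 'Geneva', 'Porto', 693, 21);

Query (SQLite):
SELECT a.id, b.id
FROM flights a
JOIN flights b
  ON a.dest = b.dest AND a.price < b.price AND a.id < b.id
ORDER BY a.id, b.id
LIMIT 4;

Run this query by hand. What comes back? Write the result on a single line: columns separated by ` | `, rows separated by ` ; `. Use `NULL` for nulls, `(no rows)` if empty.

2 | 6 ; 2 | 28 ; 5 | 25 ; 15 | 25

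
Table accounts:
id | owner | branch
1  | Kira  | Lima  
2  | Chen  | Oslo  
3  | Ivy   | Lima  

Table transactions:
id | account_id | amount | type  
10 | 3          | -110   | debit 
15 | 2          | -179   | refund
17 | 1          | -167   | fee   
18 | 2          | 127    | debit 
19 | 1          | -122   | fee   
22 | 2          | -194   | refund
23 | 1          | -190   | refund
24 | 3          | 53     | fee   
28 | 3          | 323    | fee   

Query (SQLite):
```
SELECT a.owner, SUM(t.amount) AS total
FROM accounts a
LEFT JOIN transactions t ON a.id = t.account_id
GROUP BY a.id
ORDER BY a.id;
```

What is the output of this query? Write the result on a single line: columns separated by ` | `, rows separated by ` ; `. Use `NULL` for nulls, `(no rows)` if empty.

LEFT JOIN keeps every accounts row; unmatched ones get NULL for transactions columns.
Group by accounts.id and compute SUM(t.amount). SUM over an all-NULL group is NULL.
  1: ids {17, 19, 23} → SUM(t.amount)=-479
  2: ids {15, 18, 22} → SUM(t.amount)=-246
  3: ids {10, 24, 28} → SUM(t.amount)=266

Kira | -479 ; Chen | -246 ; Ivy | 266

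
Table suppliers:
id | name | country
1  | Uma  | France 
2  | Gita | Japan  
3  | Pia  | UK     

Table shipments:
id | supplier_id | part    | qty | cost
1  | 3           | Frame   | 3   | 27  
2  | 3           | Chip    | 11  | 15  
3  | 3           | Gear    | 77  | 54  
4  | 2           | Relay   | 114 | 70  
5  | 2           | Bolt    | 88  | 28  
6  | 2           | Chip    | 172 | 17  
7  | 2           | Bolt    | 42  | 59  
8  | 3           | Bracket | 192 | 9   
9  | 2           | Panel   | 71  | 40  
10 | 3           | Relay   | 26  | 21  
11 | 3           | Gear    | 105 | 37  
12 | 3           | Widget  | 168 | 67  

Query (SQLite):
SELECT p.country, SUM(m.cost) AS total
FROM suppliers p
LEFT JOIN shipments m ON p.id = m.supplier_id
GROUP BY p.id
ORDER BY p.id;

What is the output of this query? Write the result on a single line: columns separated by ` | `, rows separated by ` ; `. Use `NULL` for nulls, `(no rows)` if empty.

LEFT JOIN keeps every suppliers row; unmatched ones get NULL for shipments columns.
Group by suppliers.id and compute SUM(m.cost). SUM over an all-NULL group is NULL.
  1: ids {—} → SUM(m.cost)=NULL
  2: ids {4, 5, 6, 7, 9} → SUM(m.cost)=214
  3: ids {1, 2, 3, 8, 10, 11, 12} → SUM(m.cost)=230

France | NULL ; Japan | 214 ; UK | 230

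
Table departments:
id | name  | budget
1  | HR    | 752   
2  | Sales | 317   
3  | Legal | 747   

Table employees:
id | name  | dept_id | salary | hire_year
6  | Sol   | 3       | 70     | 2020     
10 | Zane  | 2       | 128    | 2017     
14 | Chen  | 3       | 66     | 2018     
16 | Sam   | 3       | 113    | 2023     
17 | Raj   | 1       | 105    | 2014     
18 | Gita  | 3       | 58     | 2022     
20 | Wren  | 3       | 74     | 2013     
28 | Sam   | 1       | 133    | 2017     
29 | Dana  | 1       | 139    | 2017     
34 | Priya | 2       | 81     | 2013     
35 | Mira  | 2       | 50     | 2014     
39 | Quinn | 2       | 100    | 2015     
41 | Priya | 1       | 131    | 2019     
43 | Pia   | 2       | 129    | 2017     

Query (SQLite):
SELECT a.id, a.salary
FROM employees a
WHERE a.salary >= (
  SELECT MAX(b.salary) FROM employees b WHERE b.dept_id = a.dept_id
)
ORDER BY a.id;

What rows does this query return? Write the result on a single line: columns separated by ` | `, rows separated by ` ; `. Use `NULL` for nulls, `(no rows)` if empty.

16 | 113 ; 29 | 139 ; 43 | 129

For each employees row a, compute MAX(salary) over rows sharing a.dept_id.
Keep row a if a.salary >= that per-group MAX.
  dept_id=1: MAX(salary) = 139
  dept_id=2: MAX(salary) = 129
  dept_id=3: MAX(salary) = 113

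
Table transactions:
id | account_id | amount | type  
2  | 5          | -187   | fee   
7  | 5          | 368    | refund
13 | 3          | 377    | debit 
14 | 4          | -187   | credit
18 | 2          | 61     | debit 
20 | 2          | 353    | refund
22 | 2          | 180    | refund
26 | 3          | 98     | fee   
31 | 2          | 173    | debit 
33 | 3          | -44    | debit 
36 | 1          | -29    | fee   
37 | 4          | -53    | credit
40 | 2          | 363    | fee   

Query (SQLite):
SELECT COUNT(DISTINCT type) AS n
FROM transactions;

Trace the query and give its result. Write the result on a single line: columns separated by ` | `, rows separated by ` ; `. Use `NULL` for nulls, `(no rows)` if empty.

Count distinct non-NULL type values.

4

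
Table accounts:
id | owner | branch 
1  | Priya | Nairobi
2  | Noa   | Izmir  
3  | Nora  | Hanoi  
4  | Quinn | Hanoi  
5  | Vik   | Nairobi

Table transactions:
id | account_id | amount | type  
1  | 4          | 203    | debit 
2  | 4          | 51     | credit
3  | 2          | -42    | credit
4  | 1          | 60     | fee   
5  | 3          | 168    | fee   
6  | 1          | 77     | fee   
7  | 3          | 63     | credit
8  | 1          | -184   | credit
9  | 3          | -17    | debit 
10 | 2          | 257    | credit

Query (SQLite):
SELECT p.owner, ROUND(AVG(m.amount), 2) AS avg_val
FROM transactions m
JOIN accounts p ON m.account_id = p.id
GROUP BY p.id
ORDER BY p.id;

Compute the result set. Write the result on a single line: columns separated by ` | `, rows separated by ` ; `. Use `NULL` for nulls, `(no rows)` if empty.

Priya | -15.67 ; Noa | 107.5 ; Nora | 71.33 ; Quinn | 127

Join each transactions row to its accounts via account_id.
Group joined rows by accounts.id; compute ROUND(AVG(m.amount), 2) per group.
  1: ids {4, 6, 8} → ROUND(AVG(m.amount), 2)=-15.67
  2: ids {3, 10} → ROUND(AVG(m.amount), 2)=107.5
  3: ids {5, 7, 9} → ROUND(AVG(m.amount), 2)=71.33
  4: ids {1, 2} → ROUND(AVG(m.amount), 2)=127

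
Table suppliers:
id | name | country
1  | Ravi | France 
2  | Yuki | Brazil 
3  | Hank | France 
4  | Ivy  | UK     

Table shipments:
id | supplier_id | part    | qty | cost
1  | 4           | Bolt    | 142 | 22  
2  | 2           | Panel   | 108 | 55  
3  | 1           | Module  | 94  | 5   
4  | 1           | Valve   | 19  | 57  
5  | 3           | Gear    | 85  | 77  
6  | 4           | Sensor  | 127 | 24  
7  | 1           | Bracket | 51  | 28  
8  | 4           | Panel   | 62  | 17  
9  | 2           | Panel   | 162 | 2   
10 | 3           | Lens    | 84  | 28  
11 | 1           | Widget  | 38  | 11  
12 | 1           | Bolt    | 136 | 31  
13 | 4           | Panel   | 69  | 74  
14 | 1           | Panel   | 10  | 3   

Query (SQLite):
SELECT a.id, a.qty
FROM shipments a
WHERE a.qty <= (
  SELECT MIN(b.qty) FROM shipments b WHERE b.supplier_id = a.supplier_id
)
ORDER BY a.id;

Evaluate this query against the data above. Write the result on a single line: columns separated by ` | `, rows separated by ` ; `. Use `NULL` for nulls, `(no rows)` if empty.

For each shipments row a, compute MIN(qty) over rows sharing a.supplier_id.
Keep row a if a.qty <= that per-group MIN.
  supplier_id=1: MIN(qty) = 10
  supplier_id=2: MIN(qty) = 108
  supplier_id=3: MIN(qty) = 84
  supplier_id=4: MIN(qty) = 62

2 | 108 ; 8 | 62 ; 10 | 84 ; 14 | 10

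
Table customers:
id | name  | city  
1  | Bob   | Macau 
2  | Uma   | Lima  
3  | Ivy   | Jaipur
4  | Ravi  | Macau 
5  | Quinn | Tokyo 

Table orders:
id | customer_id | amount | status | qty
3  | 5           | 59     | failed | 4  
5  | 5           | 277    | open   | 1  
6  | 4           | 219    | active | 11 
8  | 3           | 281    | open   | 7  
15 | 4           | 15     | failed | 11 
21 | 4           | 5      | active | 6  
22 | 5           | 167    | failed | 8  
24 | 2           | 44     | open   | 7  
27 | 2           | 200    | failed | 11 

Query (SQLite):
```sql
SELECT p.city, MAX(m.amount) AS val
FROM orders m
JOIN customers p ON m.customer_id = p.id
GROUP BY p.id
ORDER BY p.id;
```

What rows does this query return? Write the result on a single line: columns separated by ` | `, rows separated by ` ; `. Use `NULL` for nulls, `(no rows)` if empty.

Join each orders row to its customers via customer_id.
Group joined rows by customers.id; compute MAX(m.amount) per group.
  2: ids {24, 27} → MAX(m.amount)=200
  3: ids {8} → MAX(m.amount)=281
  4: ids {6, 15, 21} → MAX(m.amount)=219
  5: ids {3, 5, 22} → MAX(m.amount)=277

Lima | 200 ; Jaipur | 281 ; Macau | 219 ; Tokyo | 277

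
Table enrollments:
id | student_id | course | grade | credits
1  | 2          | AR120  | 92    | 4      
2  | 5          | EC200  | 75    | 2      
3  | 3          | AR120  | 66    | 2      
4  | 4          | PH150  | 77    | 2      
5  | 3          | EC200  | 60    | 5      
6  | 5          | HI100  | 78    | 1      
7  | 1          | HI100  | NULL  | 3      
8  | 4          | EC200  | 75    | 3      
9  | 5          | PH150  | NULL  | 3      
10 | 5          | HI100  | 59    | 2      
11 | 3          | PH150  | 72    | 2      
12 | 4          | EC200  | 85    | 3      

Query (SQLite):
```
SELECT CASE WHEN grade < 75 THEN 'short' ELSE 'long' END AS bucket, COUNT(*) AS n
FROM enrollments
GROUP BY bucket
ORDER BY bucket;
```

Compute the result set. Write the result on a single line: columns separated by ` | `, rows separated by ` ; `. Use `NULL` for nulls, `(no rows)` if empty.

long | 8 ; short | 4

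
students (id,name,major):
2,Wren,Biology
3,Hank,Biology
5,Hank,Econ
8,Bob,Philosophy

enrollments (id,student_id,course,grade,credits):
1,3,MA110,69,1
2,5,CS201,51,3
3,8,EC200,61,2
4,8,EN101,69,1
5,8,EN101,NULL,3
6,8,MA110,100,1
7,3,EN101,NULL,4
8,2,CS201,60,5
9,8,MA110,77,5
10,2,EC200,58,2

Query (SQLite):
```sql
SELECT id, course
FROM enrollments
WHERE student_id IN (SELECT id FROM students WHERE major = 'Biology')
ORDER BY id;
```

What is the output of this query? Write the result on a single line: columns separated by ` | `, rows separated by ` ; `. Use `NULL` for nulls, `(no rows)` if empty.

1 | MA110 ; 7 | EN101 ; 8 | CS201 ; 10 | EC200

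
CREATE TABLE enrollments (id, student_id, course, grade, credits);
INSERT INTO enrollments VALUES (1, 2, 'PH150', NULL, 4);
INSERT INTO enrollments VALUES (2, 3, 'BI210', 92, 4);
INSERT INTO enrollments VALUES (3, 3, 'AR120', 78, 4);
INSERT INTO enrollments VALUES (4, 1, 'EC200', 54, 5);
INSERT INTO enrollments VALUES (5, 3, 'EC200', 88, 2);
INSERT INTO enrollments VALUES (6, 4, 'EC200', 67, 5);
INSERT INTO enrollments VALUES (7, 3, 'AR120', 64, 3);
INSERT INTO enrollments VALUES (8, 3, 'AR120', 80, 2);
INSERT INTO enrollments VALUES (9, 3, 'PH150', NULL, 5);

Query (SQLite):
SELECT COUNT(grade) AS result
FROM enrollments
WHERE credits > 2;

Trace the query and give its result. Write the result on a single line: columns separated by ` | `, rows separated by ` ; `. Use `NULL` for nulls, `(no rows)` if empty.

Rows where credits > 2 → grade values: [NULL, 92, 78, 54, 67, 64, NULL].
COUNT(grade) counts non-NULL values → 5.

5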